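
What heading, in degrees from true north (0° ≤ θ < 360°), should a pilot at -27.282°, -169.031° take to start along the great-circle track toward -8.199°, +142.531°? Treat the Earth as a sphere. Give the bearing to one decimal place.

Δλ = 142.531 − -169.031 = 311.562°; wrapped into (−180°, 180°]: -48.438°.
θ = atan2( sin Δλ · cos φ₂ , cos φ₁ · sin φ₂ − sin φ₁ · cos φ₂ · cos Δλ )
  = atan2(-0.74059, 0.17424) = -76.761° → normalised to [0°, 360°): 283.239°.

283.2°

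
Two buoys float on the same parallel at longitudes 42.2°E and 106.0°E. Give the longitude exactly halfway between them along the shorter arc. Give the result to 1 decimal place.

74.1°E

Signed shortest Δλ from +42.2° to +106.0° is +63.8°.
Midpoint longitude = +42.2° + (+63.8°)/2 = +42.2° + 31.9° = +74.1°.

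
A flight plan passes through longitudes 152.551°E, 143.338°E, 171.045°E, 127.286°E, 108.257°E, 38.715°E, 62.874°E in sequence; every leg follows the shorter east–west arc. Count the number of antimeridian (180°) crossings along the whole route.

Leg 1: +152.551° → +143.338°, shortest Δλ = -9.213° (west) — does not cross 180°.
Leg 2: +143.338° → +171.045°, shortest Δλ = 27.707° (east) — does not cross 180°.
Leg 3: +171.045° → +127.286°, shortest Δλ = -43.759° (west) — does not cross 180°.
Leg 4: +127.286° → +108.257°, shortest Δλ = -19.029° (west) — does not cross 180°.
Leg 5: +108.257° → +38.715°, shortest Δλ = -69.542° (west) — does not cross 180°.
Leg 6: +38.715° → +62.874°, shortest Δλ = 24.159° (east) — does not cross 180°.
Total crossings: 0.

0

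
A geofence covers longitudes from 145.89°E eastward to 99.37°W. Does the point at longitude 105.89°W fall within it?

Yes

Band width going east from +145.89° to -99.37°: ((-99.37 − 145.89) mod 360) = 114.74°.
Offset of -105.89° east of the west edge: ((-105.89 − 145.89) mod 360) = 108.22°.
108.22° ≤ 114.74° ⇒ inside.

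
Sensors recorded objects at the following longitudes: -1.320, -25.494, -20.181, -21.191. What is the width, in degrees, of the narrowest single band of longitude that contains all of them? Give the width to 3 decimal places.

24.174°

Sort the longitudes: -25.494°, -21.191°, -20.181°, -1.320°.
Eastward gaps between consecutive values (wrapping around): 4.303°, 1.010°, 18.861°, 335.826°.
Largest gap = 335.826° ⇒ minimal covering band is its complement: 360° − 335.826° = 24.174°.
Band runs from -25.494° eastward to -1.320°.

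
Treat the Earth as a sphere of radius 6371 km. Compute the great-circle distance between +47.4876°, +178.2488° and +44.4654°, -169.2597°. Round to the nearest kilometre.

Δλ = -169.2597 − 178.2488 = -347.5085°; wrapped into (−180°, 180°]: 12.4915°.
Δφ = 44.4654 − 47.4876 = -3.0222°.
a = sin²(Δφ/2) + cos φ₁ · cos φ₂ · sin²(Δλ/2) = 0.006403.
c = 2·atan2(√a, √(1−a)) = 0.16021 rad → d = 6371·c ≈ 1020.73 km.

1021 km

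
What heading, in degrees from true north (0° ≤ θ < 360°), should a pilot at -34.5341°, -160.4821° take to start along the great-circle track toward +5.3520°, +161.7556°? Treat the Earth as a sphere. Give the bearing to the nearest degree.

311°

Δλ = 161.7556 − -160.4821 = 322.2377°; wrapped into (−180°, 180°]: -37.7623°.
θ = atan2( sin Δλ · cos φ₂ , cos φ₁ · sin φ₂ − sin φ₁ · cos φ₂ · cos Δλ )
  = atan2(-0.60972, 0.52305) = -49.375° → normalised to [0°, 360°): 310.625°.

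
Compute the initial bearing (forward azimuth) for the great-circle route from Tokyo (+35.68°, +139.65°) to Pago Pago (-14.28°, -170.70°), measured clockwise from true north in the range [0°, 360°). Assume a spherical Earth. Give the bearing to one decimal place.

127.5°

Δλ = -170.70 − 139.65 = -310.35°; wrapped into (−180°, 180°]: 49.65°.
θ = atan2( sin Δλ · cos φ₂ , cos φ₁ · sin φ₂ − sin φ₁ · cos φ₂ · cos Δλ )
  = atan2(0.73856, -0.56632) = 127.481° → normalised to [0°, 360°): 127.481°.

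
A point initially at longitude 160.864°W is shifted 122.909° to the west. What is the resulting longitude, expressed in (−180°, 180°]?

Start at -160.864°; shift −122.909° → -283.773°.
-283.773° lies outside (−180°, 180°]; add 360° → +76.227°.

76.227°E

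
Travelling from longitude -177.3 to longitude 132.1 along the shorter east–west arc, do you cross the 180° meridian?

Yes

Naïve |132.1 − -177.3| = 309.4° > 180°, so the shorter arc goes the other way round — across 180°.
Signed shortest Δλ = ((132.1 − -177.3 + 180) mod 360) − 180 = -50.6°.
Going west by 50.6° from -177.3° passes through 180° before reaching +132.1°.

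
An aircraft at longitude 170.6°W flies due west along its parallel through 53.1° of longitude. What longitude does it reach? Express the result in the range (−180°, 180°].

136.3°E

Start at -170.6°; shift −53.1° → -223.7°.
-223.7° lies outside (−180°, 180°]; add 360° → +136.3°.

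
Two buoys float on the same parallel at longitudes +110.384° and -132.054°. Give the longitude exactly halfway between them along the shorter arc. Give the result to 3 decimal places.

+169.165°

Signed shortest Δλ from +110.384° to -132.054° is +117.562°.
Midpoint longitude = +110.384° + (+117.562°)/2 = +110.384° + 58.781° = +169.165°.
(The naïve average (+110.384 + -132.054)/2 = -10.835° is on the wrong side of the globe.)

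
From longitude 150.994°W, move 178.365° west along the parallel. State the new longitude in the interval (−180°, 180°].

30.641°E

Start at -150.994°; shift −178.365° → -329.359°.
-329.359° lies outside (−180°, 180°]; add 360° → +30.641°.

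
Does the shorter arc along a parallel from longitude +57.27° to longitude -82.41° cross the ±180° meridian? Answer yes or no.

No

Signed shortest Δλ = ((-82.41 − 57.27 + 180) mod 360) − 180 = -139.68°.
Going west by 139.68° from +57.27° reaches -82.41° without touching 180°.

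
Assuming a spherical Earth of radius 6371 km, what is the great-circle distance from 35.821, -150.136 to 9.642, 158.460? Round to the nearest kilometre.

5934 km

Δλ = 158.460 − -150.136 = 308.596°; wrapped into (−180°, 180°]: -51.404°.
Δφ = 9.642 − 35.821 = -26.179°.
a = sin²(Δφ/2) + cos φ₁ · cos φ₂ · sin²(Δλ/2) = 0.201646.
c = 2·atan2(√a, √(1−a)) = 0.93140 rad → d = 6371·c ≈ 5933.98 km.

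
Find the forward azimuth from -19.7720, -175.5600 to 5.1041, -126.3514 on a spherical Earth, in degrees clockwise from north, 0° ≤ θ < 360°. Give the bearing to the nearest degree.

68°

Δλ = -126.3514 − -175.5600 = 49.2086°.
θ = atan2( sin Δλ · cos φ₂ , cos φ₁ · sin φ₂ − sin φ₁ · cos φ₂ · cos Δλ )
  = atan2(0.75409, 0.30384) = 68.054° → normalised to [0°, 360°): 68.054°.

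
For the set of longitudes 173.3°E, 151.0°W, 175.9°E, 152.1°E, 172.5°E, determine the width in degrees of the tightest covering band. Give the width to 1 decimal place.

56.9°

Sort the longitudes: -151.0°, +152.1°, +172.5°, +173.3°, +175.9°.
Eastward gaps between consecutive values (wrapping around): 303.1°, 20.4°, 0.8°, 2.6°, 33.1°.
Largest gap = 303.1° ⇒ minimal covering band is its complement: 360° − 303.1° = 56.9°.
Band runs from +152.1° eastward to -151.0°, crossing the antimeridian.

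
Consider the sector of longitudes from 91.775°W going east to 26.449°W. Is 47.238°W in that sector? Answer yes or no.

Yes

Band width going east from -91.775° to -26.449°: ((-26.449 − -91.775) mod 360) = 65.326°.
Offset of -47.238° east of the west edge: ((-47.238 − -91.775) mod 360) = 44.537°.
44.537° ≤ 65.326° ⇒ inside.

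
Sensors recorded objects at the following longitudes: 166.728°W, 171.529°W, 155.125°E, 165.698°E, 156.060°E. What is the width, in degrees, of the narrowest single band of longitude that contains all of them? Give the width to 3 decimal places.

38.147°

Sort the longitudes: -171.529°, -166.728°, +155.125°, +156.060°, +165.698°.
Eastward gaps between consecutive values (wrapping around): 4.801°, 321.853°, 0.935°, 9.638°, 22.773°.
Largest gap = 321.853° ⇒ minimal covering band is its complement: 360° − 321.853° = 38.147°.
Band runs from +155.125° eastward to -166.728°, crossing the antimeridian.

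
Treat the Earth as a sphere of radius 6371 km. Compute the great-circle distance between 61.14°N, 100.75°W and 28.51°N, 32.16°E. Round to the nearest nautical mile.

Δλ = 32.16 − -100.75 = 132.91°.
Δφ = 28.51 − 61.14 = -32.63°.
a = sin²(Δφ/2) + cos φ₁ · cos φ₂ · sin²(Δλ/2) = 0.435372.
c = 2·atan2(√a, √(1−a)) = 1.44118 rad → d = 6371·c ≈ 9181.74 km ≈ 4957.74 nmi.

4958 nmi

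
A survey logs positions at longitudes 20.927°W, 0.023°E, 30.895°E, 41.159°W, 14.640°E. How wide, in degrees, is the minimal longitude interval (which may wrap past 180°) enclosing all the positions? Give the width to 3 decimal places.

Sort the longitudes: -41.159°, -20.927°, +0.023°, +14.640°, +30.895°.
Eastward gaps between consecutive values (wrapping around): 20.232°, 20.950°, 14.617°, 16.255°, 287.946°.
Largest gap = 287.946° ⇒ minimal covering band is its complement: 360° − 287.946° = 72.054°.
Band runs from -41.159° eastward to +30.895°.

72.054°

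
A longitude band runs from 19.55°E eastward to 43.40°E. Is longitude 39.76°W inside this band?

Band width going east from +19.55° to +43.40°: ((43.40 − 19.55) mod 360) = 23.85°.
Offset of -39.76° east of the west edge: ((-39.76 − 19.55) mod 360) = 300.69°.
300.69° > 23.85° ⇒ outside.

No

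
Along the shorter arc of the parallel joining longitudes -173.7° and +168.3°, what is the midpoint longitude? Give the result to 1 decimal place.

Signed shortest Δλ from -173.7° to +168.3° is -18.0°.
Midpoint longitude = -173.7° + (-18.0°)/2 = -173.7° − 9.0° = -182.7°.
Normalise into (−180°, 180°]: +177.3°.
(The naïve average (-173.7 + +168.3)/2 = -2.7° is on the wrong side of the globe.)

+177.3°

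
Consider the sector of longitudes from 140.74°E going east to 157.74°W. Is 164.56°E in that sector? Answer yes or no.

Yes

Band width going east from +140.74° to -157.74°: ((-157.74 − 140.74) mod 360) = 61.52°.
Offset of +164.56° east of the west edge: ((164.56 − 140.74) mod 360) = 23.82°.
23.82° ≤ 61.52° ⇒ inside.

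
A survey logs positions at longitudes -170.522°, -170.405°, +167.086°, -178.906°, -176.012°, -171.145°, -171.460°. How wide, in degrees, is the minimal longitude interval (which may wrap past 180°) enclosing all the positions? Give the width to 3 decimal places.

Sort the longitudes: -178.906°, -176.012°, -171.460°, -171.145°, -170.522°, -170.405°, +167.086°.
Eastward gaps between consecutive values (wrapping around): 2.894°, 4.552°, 0.315°, 0.623°, 0.117°, 337.491°, 14.008°.
Largest gap = 337.491° ⇒ minimal covering band is its complement: 360° − 337.491° = 22.509°.
Band runs from +167.086° eastward to -170.405°, crossing the antimeridian.

22.509°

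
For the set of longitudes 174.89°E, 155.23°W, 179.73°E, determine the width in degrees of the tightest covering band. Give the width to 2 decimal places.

Sort the longitudes: -155.23°, +174.89°, +179.73°.
Eastward gaps between consecutive values (wrapping around): 330.12°, 4.84°, 25.04°.
Largest gap = 330.12° ⇒ minimal covering band is its complement: 360° − 330.12° = 29.88°.
Band runs from +174.89° eastward to -155.23°, crossing the antimeridian.

29.88°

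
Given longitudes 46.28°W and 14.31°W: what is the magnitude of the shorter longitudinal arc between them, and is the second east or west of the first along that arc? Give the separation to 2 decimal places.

31.97° east

Raw difference: -14.31 − -46.28 = 31.97°.
Normalise into (−180°, 180°]: 31.97° stays 31.97°.
Positive ⇒ the second point lies to the east; separation 31.97°.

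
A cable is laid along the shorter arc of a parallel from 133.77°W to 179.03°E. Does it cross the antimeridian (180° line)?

Naïve |179.03 − -133.77| = 312.8° > 180°, so the shorter arc goes the other way round — across 180°.
Signed shortest Δλ = ((179.03 − -133.77 + 180) mod 360) − 180 = -47.2°.
Going west by 47.2° from -133.77° passes through 180° before reaching +179.03°.

Yes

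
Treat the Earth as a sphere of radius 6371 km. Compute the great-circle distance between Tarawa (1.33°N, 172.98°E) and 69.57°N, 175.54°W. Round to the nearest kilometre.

7636 km

Δλ = -175.54 − 172.98 = -348.52°; wrapped into (−180°, 180°]: 11.48°.
Δφ = 69.57 − 1.33 = 68.24°.
a = sin²(Δφ/2) + cos φ₁ · cos φ₂ · sin²(Δλ/2) = 0.318131.
c = 2·atan2(√a, √(1−a)) = 1.19852 rad → d = 6371·c ≈ 7635.76 km.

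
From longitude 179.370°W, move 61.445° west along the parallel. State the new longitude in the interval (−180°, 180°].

Start at -179.370°; shift −61.445° → -240.815°.
-240.815° lies outside (−180°, 180°]; add 360° → +119.185°.

119.185°E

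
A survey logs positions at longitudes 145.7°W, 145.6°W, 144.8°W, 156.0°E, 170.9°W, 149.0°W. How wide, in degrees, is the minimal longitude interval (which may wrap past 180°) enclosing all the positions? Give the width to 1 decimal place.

59.2°

Sort the longitudes: -170.9°, -149.0°, -145.7°, -145.6°, -144.8°, +156.0°.
Eastward gaps between consecutive values (wrapping around): 21.9°, 3.3°, 0.1°, 0.8°, 300.8°, 33.1°.
Largest gap = 300.8° ⇒ minimal covering band is its complement: 360° − 300.8° = 59.2°.
Band runs from +156.0° eastward to -144.8°, crossing the antimeridian.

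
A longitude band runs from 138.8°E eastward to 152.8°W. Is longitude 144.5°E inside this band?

Yes

Band width going east from +138.8° to -152.8°: ((-152.8 − 138.8) mod 360) = 68.4°.
Offset of +144.5° east of the west edge: ((144.5 − 138.8) mod 360) = 5.7°.
5.7° ≤ 68.4° ⇒ inside.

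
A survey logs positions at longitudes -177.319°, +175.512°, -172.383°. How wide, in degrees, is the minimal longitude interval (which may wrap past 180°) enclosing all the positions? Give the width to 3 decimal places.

12.105°

Sort the longitudes: -177.319°, -172.383°, +175.512°.
Eastward gaps between consecutive values (wrapping around): 4.936°, 347.895°, 7.169°.
Largest gap = 347.895° ⇒ minimal covering band is its complement: 360° − 347.895° = 12.105°.
Band runs from +175.512° eastward to -172.383°, crossing the antimeridian.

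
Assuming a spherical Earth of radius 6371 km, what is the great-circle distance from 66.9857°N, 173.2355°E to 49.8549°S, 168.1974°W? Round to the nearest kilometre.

Δλ = -168.1974 − 173.2355 = -341.4329°; wrapped into (−180°, 180°]: 18.5671°.
Δφ = -49.8549 − 66.9857 = -116.8406°.
a = sin²(Δφ/2) + cos φ₁ · cos φ₂ · sin²(Δλ/2) = 0.732315.
c = 2·atan2(√a, √(1−a)) = 2.05401 rad → d = 6371·c ≈ 13086.11 km.

13086 km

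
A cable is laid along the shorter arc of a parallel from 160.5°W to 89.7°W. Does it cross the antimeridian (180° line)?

Signed shortest Δλ = ((-89.7 − -160.5 + 180) mod 360) − 180 = 70.8°.
Going east by 70.8° from -160.5° reaches -89.7° without touching 180°.

No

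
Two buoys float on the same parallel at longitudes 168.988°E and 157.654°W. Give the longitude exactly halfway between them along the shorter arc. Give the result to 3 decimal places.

Signed shortest Δλ from +168.988° to -157.654° is +33.358°.
Midpoint longitude = +168.988° + (+33.358°)/2 = +168.988° + 16.679° = +185.667°.
Normalise into (−180°, 180°]: -174.333°.
(The naïve average (+168.988 + -157.654)/2 = 5.667° is on the wrong side of the globe.)

174.333°W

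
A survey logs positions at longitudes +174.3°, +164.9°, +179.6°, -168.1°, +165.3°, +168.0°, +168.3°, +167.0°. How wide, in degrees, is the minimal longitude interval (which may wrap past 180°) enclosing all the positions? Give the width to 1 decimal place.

Sort the longitudes: -168.1°, +164.9°, +165.3°, +167.0°, +168.0°, +168.3°, +174.3°, +179.6°.
Eastward gaps between consecutive values (wrapping around): 333.0°, 0.4°, 1.7°, 1.0°, 0.3°, 6.0°, 5.3°, 12.3°.
Largest gap = 333.0° ⇒ minimal covering band is its complement: 360° − 333.0° = 27.0°.
Band runs from +164.9° eastward to -168.1°, crossing the antimeridian.

27.0°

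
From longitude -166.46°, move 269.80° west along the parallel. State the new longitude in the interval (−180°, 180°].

Start at -166.46°; shift −269.80° → -436.26°.
-436.26° lies outside (−180°, 180°]; add 360° → -76.26°.

-76.26°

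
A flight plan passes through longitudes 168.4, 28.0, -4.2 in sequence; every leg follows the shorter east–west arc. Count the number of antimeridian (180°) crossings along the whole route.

0

Leg 1: +168.4° → +28.0°, shortest Δλ = -140.4° (west) — does not cross 180°.
Leg 2: +28.0° → -4.2°, shortest Δλ = -32.2° (west) — does not cross 180°.
Total crossings: 0.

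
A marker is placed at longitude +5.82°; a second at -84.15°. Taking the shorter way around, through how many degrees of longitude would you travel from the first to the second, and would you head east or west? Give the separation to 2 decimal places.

Raw difference: -84.15 − 5.82 = -89.97°.
Normalise into (−180°, 180°]: -89.97° stays -89.97°.
Negative ⇒ the second point lies to the west; separation 89.97°.

89.97° west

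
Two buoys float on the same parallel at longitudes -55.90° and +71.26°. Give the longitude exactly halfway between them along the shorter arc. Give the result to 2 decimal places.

+7.68°

Signed shortest Δλ from -55.90° to +71.26° is +127.16°.
Midpoint longitude = -55.90° + (+127.16°)/2 = -55.90° + 63.58° = +7.68°.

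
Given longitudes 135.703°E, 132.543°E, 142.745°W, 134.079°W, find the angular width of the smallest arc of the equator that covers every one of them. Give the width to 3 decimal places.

Sort the longitudes: -142.745°, -134.079°, +132.543°, +135.703°.
Eastward gaps between consecutive values (wrapping around): 8.666°, 266.622°, 3.160°, 81.552°.
Largest gap = 266.622° ⇒ minimal covering band is its complement: 360° − 266.622° = 93.378°.
Band runs from +132.543° eastward to -134.079°, crossing the antimeridian.

93.378°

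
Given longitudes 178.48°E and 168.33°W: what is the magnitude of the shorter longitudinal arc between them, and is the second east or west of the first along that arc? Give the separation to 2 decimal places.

Raw difference: -168.33 − 178.48 = -346.81°.
Normalise into (−180°, 180°]: -346.81° + 360° = 13.19°.
Positive ⇒ the second point lies to the east; separation 13.19°.

13.19° east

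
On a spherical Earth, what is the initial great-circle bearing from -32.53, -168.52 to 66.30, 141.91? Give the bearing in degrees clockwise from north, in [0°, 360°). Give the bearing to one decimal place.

341.5°

Δλ = 141.91 − -168.52 = 310.43°; wrapped into (−180°, 180°]: -49.57°.
θ = atan2( sin Δλ · cos φ₂ , cos φ₁ · sin φ₂ − sin φ₁ · cos φ₂ · cos Δλ )
  = atan2(-0.30596, 0.91218) = -18.542° → normalised to [0°, 360°): 341.458°.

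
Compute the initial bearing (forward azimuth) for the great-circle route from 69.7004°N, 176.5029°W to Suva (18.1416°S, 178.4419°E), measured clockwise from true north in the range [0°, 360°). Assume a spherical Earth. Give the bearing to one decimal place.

184.8°

Δλ = 178.4419 − -176.5029 = 354.9448°; wrapped into (−180°, 180°]: -5.0552°.
θ = atan2( sin Δλ · cos φ₂ , cos φ₁ · sin φ₂ − sin φ₁ · cos φ₂ · cos Δλ )
  = atan2(-0.08374, -0.99582) = -175.194° → normalised to [0°, 360°): 184.806°.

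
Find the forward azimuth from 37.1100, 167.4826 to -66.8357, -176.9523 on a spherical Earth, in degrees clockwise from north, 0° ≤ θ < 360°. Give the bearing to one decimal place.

Δλ = -176.9523 − 167.4826 = -344.4349°; wrapped into (−180°, 180°]: 15.5651°.
θ = atan2( sin Δλ · cos φ₂ , cos φ₁ · sin φ₂ − sin φ₁ · cos φ₂ · cos Δλ )
  = atan2(0.10555, -0.96182) = 173.737° → normalised to [0°, 360°): 173.737°.

173.7°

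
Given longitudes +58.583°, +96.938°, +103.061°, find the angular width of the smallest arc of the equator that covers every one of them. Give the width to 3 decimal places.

Sort the longitudes: +58.583°, +96.938°, +103.061°.
Eastward gaps between consecutive values (wrapping around): 38.355°, 6.123°, 315.522°.
Largest gap = 315.522° ⇒ minimal covering band is its complement: 360° − 315.522° = 44.478°.
Band runs from +58.583° eastward to +103.061°.

44.478°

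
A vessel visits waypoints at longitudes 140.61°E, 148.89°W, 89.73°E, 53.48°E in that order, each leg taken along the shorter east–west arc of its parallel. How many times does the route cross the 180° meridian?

Leg 1: +140.61° → -148.89°, shortest Δλ = 70.5° (east) — crosses 180°.
Leg 2: -148.89° → +89.73°, shortest Δλ = -121.38° (west) — crosses 180°.
Leg 3: +89.73° → +53.48°, shortest Δλ = -36.25° (west) — does not cross 180°.
Total crossings: 2.

2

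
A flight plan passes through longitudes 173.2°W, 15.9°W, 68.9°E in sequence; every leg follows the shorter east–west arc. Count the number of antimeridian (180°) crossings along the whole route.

0

Leg 1: -173.2° → -15.9°, shortest Δλ = 157.3° (east) — does not cross 180°.
Leg 2: -15.9° → +68.9°, shortest Δλ = 84.8° (east) — does not cross 180°.
Total crossings: 0.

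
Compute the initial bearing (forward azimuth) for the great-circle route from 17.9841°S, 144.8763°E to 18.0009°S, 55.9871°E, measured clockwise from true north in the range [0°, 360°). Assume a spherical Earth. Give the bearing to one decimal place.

253.1°

Δλ = 55.9871 − 144.8763 = -88.8892°.
θ = atan2( sin Δλ · cos φ₂ , cos φ₁ · sin φ₂ − sin φ₁ · cos φ₂ · cos Δλ )
  = atan2(-0.95087, -0.28824) = -106.864° → normalised to [0°, 360°): 253.136°.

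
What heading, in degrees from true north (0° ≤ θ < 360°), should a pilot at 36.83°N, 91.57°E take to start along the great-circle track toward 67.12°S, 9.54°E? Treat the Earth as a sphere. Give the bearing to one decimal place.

Δλ = 9.54 − 91.57 = -82.03°.
θ = atan2( sin Δλ · cos φ₂ , cos φ₁ · sin φ₂ − sin φ₁ · cos φ₂ · cos Δλ )
  = atan2(-0.38505, -0.76976) = -153.425° → normalised to [0°, 360°): 206.575°.

206.6°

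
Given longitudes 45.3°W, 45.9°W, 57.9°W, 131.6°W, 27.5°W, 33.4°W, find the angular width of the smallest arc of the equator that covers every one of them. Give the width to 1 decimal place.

104.1°

Sort the longitudes: -131.6°, -57.9°, -45.9°, -45.3°, -33.4°, -27.5°.
Eastward gaps between consecutive values (wrapping around): 73.7°, 12.0°, 0.6°, 11.9°, 5.9°, 255.9°.
Largest gap = 255.9° ⇒ minimal covering band is its complement: 360° − 255.9° = 104.1°.
Band runs from -131.6° eastward to -27.5°.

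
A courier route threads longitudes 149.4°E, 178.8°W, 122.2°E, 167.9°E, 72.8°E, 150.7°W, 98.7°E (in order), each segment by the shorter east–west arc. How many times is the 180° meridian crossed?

4

Leg 1: +149.4° → -178.8°, shortest Δλ = 31.8° (east) — crosses 180°.
Leg 2: -178.8° → +122.2°, shortest Δλ = -59.0° (west) — crosses 180°.
Leg 3: +122.2° → +167.9°, shortest Δλ = 45.7° (east) — does not cross 180°.
Leg 4: +167.9° → +72.8°, shortest Δλ = -95.1° (west) — does not cross 180°.
Leg 5: +72.8° → -150.7°, shortest Δλ = 136.5° (east) — crosses 180°.
Leg 6: -150.7° → +98.7°, shortest Δλ = -110.6° (west) — crosses 180°.
Total crossings: 4.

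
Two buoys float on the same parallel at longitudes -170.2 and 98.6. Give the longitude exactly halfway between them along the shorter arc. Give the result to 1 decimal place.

+144.2°

Signed shortest Δλ from -170.2° to +98.6° is -91.2°.
Midpoint longitude = -170.2° + (-91.2°)/2 = -170.2° − 45.6° = -215.8°.
Normalise into (−180°, 180°]: +144.2°.
(The naïve average (-170.2 + +98.6)/2 = -35.8° is on the wrong side of the globe.)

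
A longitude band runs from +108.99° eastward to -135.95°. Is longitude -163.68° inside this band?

Yes

Band width going east from +108.99° to -135.95°: ((-135.95 − 108.99) mod 360) = 115.06°.
Offset of -163.68° east of the west edge: ((-163.68 − 108.99) mod 360) = 87.33°.
87.33° ≤ 115.06° ⇒ inside.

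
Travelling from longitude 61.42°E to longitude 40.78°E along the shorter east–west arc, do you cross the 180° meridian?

No

Signed shortest Δλ = ((40.78 − 61.42 + 180) mod 360) − 180 = -20.64°.
Going west by 20.64° from +61.42° reaches +40.78° without touching 180°.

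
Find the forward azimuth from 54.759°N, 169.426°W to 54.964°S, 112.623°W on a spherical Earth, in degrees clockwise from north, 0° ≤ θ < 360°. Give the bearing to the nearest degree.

147°

Δλ = -112.623 − -169.426 = 56.803°.
θ = atan2( sin Δλ · cos φ₂ , cos φ₁ · sin φ₂ − sin φ₁ · cos φ₂ · cos Δλ )
  = atan2(0.48040, -0.72918) = 146.622° → normalised to [0°, 360°): 146.622°.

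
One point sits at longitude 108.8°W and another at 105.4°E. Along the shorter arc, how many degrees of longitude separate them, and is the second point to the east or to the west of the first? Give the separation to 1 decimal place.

Raw difference: 105.4 − -108.8 = 214.2°.
Normalise into (−180°, 180°]: 214.2° − 360° = -145.8°.
Negative ⇒ the second point lies to the west; separation 145.8°.

145.8° west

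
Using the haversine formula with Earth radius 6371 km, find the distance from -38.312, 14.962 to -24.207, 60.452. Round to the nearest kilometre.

4547 km

Δλ = 60.452 − 14.962 = 45.490°.
Δφ = -24.207 − -38.312 = 14.105°.
a = sin²(Δφ/2) + cos φ₁ · cos φ₂ · sin²(Δλ/2) = 0.122053.
c = 2·atan2(√a, √(1−a)) = 0.71378 rad → d = 6371·c ≈ 4547.47 km.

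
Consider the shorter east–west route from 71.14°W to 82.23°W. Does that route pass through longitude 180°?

No

Signed shortest Δλ = ((-82.23 − -71.14 + 180) mod 360) − 180 = -11.09°.
Going west by 11.09° from -71.14° reaches -82.23° without touching 180°.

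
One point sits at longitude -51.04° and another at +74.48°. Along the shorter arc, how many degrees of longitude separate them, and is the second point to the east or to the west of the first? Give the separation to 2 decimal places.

Raw difference: 74.48 − -51.04 = 125.52°.
Normalise into (−180°, 180°]: 125.52° stays 125.52°.
Positive ⇒ the second point lies to the east; separation 125.52°.

125.52° east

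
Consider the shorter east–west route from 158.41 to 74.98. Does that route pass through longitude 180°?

Signed shortest Δλ = ((74.98 − 158.41 + 180) mod 360) − 180 = -83.43°.
Going west by 83.43° from +158.41° reaches +74.98° without touching 180°.

No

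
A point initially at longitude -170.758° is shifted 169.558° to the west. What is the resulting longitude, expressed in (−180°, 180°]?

+19.684°

Start at -170.758°; shift −169.558° → -340.316°.
-340.316° lies outside (−180°, 180°]; add 360° → +19.684°.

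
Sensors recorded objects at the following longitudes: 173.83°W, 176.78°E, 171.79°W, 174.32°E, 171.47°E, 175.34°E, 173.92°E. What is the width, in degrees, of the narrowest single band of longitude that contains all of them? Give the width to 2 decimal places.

Sort the longitudes: -173.83°, -171.79°, +171.47°, +173.92°, +174.32°, +175.34°, +176.78°.
Eastward gaps between consecutive values (wrapping around): 2.04°, 343.26°, 2.45°, 0.40°, 1.02°, 1.44°, 9.39°.
Largest gap = 343.26° ⇒ minimal covering band is its complement: 360° − 343.26° = 16.74°.
Band runs from +171.47° eastward to -171.79°, crossing the antimeridian.

16.74°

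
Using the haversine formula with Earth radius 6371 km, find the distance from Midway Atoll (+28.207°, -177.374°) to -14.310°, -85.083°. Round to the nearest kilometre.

10973 km

Δλ = -85.083 − -177.374 = 92.291°.
Δφ = -14.310 − 28.207 = -42.517°.
a = sin²(Δφ/2) + cos φ₁ · cos φ₂ · sin²(Δλ/2) = 0.575480.
c = 2·atan2(√a, √(1−a)) = 1.72234 rad → d = 6371·c ≈ 10973.01 km.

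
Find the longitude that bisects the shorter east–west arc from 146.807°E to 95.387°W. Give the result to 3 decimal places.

Signed shortest Δλ from +146.807° to -95.387° is +117.806°.
Midpoint longitude = +146.807° + (+117.806°)/2 = +146.807° + 58.903° = +205.710°.
Normalise into (−180°, 180°]: -154.290°.
(The naïve average (+146.807 + -95.387)/2 = 25.71° is on the wrong side of the globe.)

154.290°W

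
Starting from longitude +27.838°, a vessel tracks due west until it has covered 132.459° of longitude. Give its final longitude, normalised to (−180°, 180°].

Start at +27.838°; shift −132.459° → -104.621°.
-104.621° already lies in (−180°, 180°].

-104.621°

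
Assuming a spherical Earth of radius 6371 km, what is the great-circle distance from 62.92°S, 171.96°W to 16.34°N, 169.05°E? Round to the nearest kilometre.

Δλ = 169.05 − -171.96 = 341.01°; wrapped into (−180°, 180°]: -18.99°.
Δφ = 16.34 − -62.92 = 79.26°.
a = sin²(Δφ/2) + cos φ₁ · cos φ₂ · sin²(Δλ/2) = 0.418711.
c = 2·atan2(√a, √(1−a)) = 1.40749 rad → d = 6371·c ≈ 8967.15 km.

8967 km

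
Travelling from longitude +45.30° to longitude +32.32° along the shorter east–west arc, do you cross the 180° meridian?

Signed shortest Δλ = ((32.32 − 45.30 + 180) mod 360) − 180 = -12.98°.
Going west by 12.98° from +45.30° reaches +32.32° without touching 180°.

No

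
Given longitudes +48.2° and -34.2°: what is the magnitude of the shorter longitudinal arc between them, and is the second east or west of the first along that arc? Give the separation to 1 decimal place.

Raw difference: -34.2 − 48.2 = -82.4°.
Normalise into (−180°, 180°]: -82.4° stays -82.4°.
Negative ⇒ the second point lies to the west; separation 82.4°.

82.4° west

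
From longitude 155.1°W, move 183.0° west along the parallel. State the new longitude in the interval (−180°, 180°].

Start at -155.1°; shift −183.0° → -338.1°.
-338.1° lies outside (−180°, 180°]; add 360° → +21.9°.

21.9°E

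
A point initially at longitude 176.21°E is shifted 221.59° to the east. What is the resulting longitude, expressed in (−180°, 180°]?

Start at +176.21°; shift +221.59° → +397.80°.
+397.80° lies outside (−180°, 180°]; subtract 360° → +37.80°.

37.80°E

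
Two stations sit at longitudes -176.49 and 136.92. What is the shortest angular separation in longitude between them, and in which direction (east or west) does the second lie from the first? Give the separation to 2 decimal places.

46.59° west

Raw difference: 136.92 − -176.49 = 313.41°.
Normalise into (−180°, 180°]: 313.41° − 360° = -46.59°.
Negative ⇒ the second point lies to the west; separation 46.59°.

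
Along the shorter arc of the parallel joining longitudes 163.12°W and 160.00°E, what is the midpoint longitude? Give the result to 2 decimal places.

178.44°E

Signed shortest Δλ from -163.12° to +160.00° is -36.88°.
Midpoint longitude = -163.12° + (-36.88°)/2 = -163.12° − 18.44° = -181.56°.
Normalise into (−180°, 180°]: +178.44°.
(The naïve average (-163.12 + +160.00)/2 = -1.56° is on the wrong side of the globe.)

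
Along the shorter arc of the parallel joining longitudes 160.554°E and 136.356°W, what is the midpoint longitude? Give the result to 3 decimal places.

167.901°W

Signed shortest Δλ from +160.554° to -136.356° is +63.090°.
Midpoint longitude = +160.554° + (+63.090°)/2 = +160.554° + 31.545° = +192.099°.
Normalise into (−180°, 180°]: -167.901°.
(The naïve average (+160.554 + -136.356)/2 = 12.099° is on the wrong side of the globe.)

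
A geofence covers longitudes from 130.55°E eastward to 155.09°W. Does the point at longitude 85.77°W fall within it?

Band width going east from +130.55° to -155.09°: ((-155.09 − 130.55) mod 360) = 74.36°.
Offset of -85.77° east of the west edge: ((-85.77 − 130.55) mod 360) = 143.68°.
143.68° > 74.36° ⇒ outside.

No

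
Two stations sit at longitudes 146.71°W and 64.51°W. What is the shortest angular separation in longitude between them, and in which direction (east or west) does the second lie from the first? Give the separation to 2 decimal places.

Raw difference: -64.51 − -146.71 = 82.2°.
Normalise into (−180°, 180°]: 82.2° stays 82.2°.
Positive ⇒ the second point lies to the east; separation 82.20°.

82.20° east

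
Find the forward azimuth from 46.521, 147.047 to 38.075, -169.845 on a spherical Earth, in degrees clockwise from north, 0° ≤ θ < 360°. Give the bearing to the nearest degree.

89°

Δλ = -169.845 − 147.047 = -316.892°; wrapped into (−180°, 180°]: 43.108°.
θ = atan2( sin Δλ · cos φ₂ , cos φ₁ · sin φ₂ − sin φ₁ · cos φ₂ · cos Δλ )
  = atan2(0.53796, 0.00731) = 89.221° → normalised to [0°, 360°): 89.221°.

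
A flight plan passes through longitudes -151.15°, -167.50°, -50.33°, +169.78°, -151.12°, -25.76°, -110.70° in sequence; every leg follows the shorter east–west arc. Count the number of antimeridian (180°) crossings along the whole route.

Leg 1: -151.15° → -167.50°, shortest Δλ = -16.35° (west) — does not cross 180°.
Leg 2: -167.50° → -50.33°, shortest Δλ = 117.17° (east) — does not cross 180°.
Leg 3: -50.33° → +169.78°, shortest Δλ = -139.89° (west) — crosses 180°.
Leg 4: +169.78° → -151.12°, shortest Δλ = 39.1° (east) — crosses 180°.
Leg 5: -151.12° → -25.76°, shortest Δλ = 125.36° (east) — does not cross 180°.
Leg 6: -25.76° → -110.70°, shortest Δλ = -84.94° (west) — does not cross 180°.
Total crossings: 2.

2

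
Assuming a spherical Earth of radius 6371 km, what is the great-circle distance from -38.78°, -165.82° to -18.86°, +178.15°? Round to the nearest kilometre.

2701 km

Δλ = 178.15 − -165.82 = 343.97°; wrapped into (−180°, 180°]: -16.03°.
Δφ = -18.86 − -38.78 = 19.92°.
a = sin²(Δφ/2) + cos φ₁ · cos φ₂ · sin²(Δλ/2) = 0.044257.
c = 2·atan2(√a, √(1−a)) = 0.42392 rad → d = 6371·c ≈ 2700.77 km.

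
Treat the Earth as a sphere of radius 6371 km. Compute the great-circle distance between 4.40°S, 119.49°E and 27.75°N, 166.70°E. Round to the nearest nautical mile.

3344 nmi

Δλ = 166.70 − 119.49 = 47.21°.
Δφ = 27.75 − -4.40 = 32.15°.
a = sin²(Δφ/2) + cos φ₁ · cos φ₂ · sin²(Δλ/2) = 0.218155.
c = 2·atan2(√a, √(1−a)) = 0.97195 rad → d = 6371·c ≈ 6192.29 km ≈ 3343.57 nmi.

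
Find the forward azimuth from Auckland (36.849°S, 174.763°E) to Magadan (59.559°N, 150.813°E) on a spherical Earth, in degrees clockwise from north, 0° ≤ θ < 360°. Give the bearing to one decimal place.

348.0°

Δλ = 150.813 − 174.763 = -23.950°.
θ = atan2( sin Δλ · cos φ₂ , cos φ₁ · sin φ₂ − sin φ₁ · cos φ₂ · cos Δλ )
  = atan2(-0.20567, 0.96759) = -12.000° → normalised to [0°, 360°): 348.000°.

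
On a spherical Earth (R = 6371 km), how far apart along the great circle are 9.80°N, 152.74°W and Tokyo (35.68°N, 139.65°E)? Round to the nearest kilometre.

Δλ = 139.65 − -152.74 = 292.39°; wrapped into (−180°, 180°]: -67.61°.
Δφ = 35.68 − 9.80 = 25.88°.
a = sin²(Δφ/2) + cos φ₁ · cos φ₂ · sin²(Δλ/2) = 0.297916.
c = 2·atan2(√a, √(1−a)) = 1.15473 rad → d = 6371·c ≈ 7356.76 km.

7357 km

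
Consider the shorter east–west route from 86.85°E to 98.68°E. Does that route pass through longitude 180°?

No

Signed shortest Δλ = ((98.68 − 86.85 + 180) mod 360) − 180 = 11.83°.
Going east by 11.83° from +86.85° reaches +98.68° without touching 180°.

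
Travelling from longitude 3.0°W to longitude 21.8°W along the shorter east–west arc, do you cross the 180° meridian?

Signed shortest Δλ = ((-21.8 − -3.0 + 180) mod 360) − 180 = -18.8°.
Going west by 18.8° from -3.0° reaches -21.8° without touching 180°.

No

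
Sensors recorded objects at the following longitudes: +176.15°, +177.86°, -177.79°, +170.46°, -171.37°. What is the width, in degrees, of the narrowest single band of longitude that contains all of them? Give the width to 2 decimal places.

Sort the longitudes: -177.79°, -171.37°, +170.46°, +176.15°, +177.86°.
Eastward gaps between consecutive values (wrapping around): 6.42°, 341.83°, 5.69°, 1.71°, 4.35°.
Largest gap = 341.83° ⇒ minimal covering band is its complement: 360° − 341.83° = 18.17°.
Band runs from +170.46° eastward to -171.37°, crossing the antimeridian.

18.17°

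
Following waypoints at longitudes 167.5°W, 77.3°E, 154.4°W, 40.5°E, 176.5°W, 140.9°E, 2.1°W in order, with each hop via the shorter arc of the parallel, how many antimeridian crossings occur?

5

Leg 1: -167.5° → +77.3°, shortest Δλ = -115.2° (west) — crosses 180°.
Leg 2: +77.3° → -154.4°, shortest Δλ = 128.3° (east) — crosses 180°.
Leg 3: -154.4° → +40.5°, shortest Δλ = -165.1° (west) — crosses 180°.
Leg 4: +40.5° → -176.5°, shortest Δλ = 143.0° (east) — crosses 180°.
Leg 5: -176.5° → +140.9°, shortest Δλ = -42.6° (west) — crosses 180°.
Leg 6: +140.9° → -2.1°, shortest Δλ = -143.0° (west) — does not cross 180°.
Total crossings: 5.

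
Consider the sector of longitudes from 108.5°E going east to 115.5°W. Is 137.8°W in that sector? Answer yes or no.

Yes

Band width going east from +108.5° to -115.5°: ((-115.5 − 108.5) mod 360) = 136.0°.
Offset of -137.8° east of the west edge: ((-137.8 − 108.5) mod 360) = 113.7°.
113.7° ≤ 136.0° ⇒ inside.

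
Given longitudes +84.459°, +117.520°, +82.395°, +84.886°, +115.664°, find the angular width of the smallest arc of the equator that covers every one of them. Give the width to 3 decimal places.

Sort the longitudes: +82.395°, +84.459°, +84.886°, +115.664°, +117.520°.
Eastward gaps between consecutive values (wrapping around): 2.064°, 0.427°, 30.778°, 1.856°, 324.875°.
Largest gap = 324.875° ⇒ minimal covering band is its complement: 360° − 324.875° = 35.125°.
Band runs from +82.395° eastward to +117.520°.

35.125°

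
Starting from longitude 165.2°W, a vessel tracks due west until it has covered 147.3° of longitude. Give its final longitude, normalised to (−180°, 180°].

Start at -165.2°; shift −147.3° → -312.5°.
-312.5° lies outside (−180°, 180°]; add 360° → +47.5°.

47.5°E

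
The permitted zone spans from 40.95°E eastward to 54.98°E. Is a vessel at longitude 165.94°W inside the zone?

No

Band width going east from +40.95° to +54.98°: ((54.98 − 40.95) mod 360) = 14.03°.
Offset of -165.94° east of the west edge: ((-165.94 − 40.95) mod 360) = 153.11°.
153.11° > 14.03° ⇒ outside.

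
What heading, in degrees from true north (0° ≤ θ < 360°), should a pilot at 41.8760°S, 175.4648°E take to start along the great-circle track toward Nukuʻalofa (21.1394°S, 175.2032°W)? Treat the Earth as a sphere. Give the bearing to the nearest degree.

Δλ = -175.2032 − 175.4648 = -350.6680°; wrapped into (−180°, 180°]: 9.3320°.
θ = atan2( sin Δλ · cos φ₂ , cos φ₁ · sin φ₂ − sin φ₁ · cos φ₂ · cos Δλ )
  = atan2(0.15124, 0.34583) = 23.621° → normalised to [0°, 360°): 23.621°.

24°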